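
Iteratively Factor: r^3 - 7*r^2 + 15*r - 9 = (r - 3)*(r^2 - 4*r + 3) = (r - 3)*(r - 1)*(r - 3)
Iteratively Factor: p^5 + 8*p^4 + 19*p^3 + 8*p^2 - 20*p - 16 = (p + 4)*(p^4 + 4*p^3 + 3*p^2 - 4*p - 4) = (p + 2)*(p + 4)*(p^3 + 2*p^2 - p - 2) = (p + 1)*(p + 2)*(p + 4)*(p^2 + p - 2) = (p + 1)*(p + 2)^2*(p + 4)*(p - 1)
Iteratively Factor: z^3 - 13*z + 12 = (z + 4)*(z^2 - 4*z + 3) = (z - 1)*(z + 4)*(z - 3)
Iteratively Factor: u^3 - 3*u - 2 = (u + 1)*(u^2 - u - 2) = (u + 1)^2*(u - 2)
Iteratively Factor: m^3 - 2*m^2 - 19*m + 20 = (m + 4)*(m^2 - 6*m + 5) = (m - 5)*(m + 4)*(m - 1)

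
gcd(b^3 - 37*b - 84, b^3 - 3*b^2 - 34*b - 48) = b + 3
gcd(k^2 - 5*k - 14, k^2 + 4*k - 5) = 1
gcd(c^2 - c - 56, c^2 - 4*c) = 1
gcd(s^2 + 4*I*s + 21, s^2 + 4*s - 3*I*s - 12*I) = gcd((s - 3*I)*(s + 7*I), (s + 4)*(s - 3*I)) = s - 3*I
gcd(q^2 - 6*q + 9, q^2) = 1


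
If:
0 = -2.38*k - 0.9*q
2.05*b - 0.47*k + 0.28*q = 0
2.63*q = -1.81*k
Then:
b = 0.00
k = 0.00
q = 0.00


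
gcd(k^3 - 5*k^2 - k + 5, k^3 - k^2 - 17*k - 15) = k^2 - 4*k - 5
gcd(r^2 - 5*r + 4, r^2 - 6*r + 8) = r - 4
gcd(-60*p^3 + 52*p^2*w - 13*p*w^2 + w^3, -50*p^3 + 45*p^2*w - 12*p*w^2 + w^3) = 10*p^2 - 7*p*w + w^2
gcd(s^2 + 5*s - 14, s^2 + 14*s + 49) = s + 7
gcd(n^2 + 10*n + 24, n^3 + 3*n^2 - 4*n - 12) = 1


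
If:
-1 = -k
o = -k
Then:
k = 1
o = -1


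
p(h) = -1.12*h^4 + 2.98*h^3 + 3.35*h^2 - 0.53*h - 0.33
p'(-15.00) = 17030.47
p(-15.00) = -65996.13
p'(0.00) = -0.53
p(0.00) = -0.33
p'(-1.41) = 20.36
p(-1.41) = -5.70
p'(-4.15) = 445.83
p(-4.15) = -485.63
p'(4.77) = -251.38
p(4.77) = -183.03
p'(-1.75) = 39.13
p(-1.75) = -15.62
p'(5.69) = -498.27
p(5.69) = -519.91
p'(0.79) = 8.13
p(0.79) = 2.38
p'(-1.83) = 44.60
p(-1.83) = -18.97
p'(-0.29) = -1.61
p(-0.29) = 0.02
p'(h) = -4.48*h^3 + 8.94*h^2 + 6.7*h - 0.53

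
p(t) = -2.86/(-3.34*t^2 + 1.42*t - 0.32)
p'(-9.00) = 0.00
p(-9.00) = 0.01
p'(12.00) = -0.00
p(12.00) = 0.01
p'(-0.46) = 4.55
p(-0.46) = 1.70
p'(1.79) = -0.42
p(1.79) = 0.34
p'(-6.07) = 0.01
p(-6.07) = 0.02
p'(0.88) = -4.64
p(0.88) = 1.73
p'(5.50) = -0.01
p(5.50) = 0.03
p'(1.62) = -0.58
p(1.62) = 0.42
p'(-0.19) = 15.24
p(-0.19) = 4.03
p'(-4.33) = 0.02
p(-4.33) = 0.04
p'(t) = -2.86*(6.68*t - 1.42)/(-3.34*t^2 + 1.42*t - 0.32)^2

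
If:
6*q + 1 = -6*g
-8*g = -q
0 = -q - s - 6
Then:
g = -1/54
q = -4/27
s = -158/27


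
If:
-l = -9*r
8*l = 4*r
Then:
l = 0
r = 0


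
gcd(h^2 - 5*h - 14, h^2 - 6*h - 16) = h + 2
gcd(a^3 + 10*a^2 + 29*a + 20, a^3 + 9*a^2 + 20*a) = a^2 + 9*a + 20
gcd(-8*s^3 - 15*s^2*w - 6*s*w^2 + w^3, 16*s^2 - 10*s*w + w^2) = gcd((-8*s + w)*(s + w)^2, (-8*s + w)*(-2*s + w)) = 8*s - w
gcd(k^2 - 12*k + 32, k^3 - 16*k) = k - 4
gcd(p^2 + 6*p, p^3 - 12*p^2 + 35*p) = p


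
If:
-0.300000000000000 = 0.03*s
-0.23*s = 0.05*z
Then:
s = -10.00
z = 46.00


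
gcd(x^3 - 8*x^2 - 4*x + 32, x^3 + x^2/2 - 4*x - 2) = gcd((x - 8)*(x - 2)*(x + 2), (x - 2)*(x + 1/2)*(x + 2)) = x^2 - 4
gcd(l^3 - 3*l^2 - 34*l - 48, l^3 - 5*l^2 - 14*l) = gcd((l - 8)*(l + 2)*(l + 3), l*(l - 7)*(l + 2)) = l + 2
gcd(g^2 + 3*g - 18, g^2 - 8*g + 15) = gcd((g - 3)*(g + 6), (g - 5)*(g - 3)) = g - 3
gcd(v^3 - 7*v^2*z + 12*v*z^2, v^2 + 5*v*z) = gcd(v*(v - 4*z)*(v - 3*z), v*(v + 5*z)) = v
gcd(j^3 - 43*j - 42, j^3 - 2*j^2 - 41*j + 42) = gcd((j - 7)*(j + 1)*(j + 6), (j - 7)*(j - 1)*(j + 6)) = j^2 - j - 42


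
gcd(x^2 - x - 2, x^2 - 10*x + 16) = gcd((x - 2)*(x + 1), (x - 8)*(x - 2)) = x - 2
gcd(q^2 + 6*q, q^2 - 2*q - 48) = q + 6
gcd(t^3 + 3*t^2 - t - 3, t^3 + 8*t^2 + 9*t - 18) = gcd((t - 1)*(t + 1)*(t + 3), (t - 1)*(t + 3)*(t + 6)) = t^2 + 2*t - 3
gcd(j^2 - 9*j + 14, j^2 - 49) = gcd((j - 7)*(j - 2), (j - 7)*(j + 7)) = j - 7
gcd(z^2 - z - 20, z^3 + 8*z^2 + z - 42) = 1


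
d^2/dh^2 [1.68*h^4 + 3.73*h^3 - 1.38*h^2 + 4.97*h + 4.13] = 20.16*h^2 + 22.38*h - 2.76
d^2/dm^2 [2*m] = 0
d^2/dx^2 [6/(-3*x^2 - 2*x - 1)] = 12*(9*x^2 + 6*x - 4*(3*x + 1)^2 + 3)/(3*x^2 + 2*x + 1)^3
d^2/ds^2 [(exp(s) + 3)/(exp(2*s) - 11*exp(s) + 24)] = (exp(4*s) + 23*exp(3*s) - 243*exp(2*s) + 339*exp(s) + 1368)*exp(s)/(exp(6*s) - 33*exp(5*s) + 435*exp(4*s) - 2915*exp(3*s) + 10440*exp(2*s) - 19008*exp(s) + 13824)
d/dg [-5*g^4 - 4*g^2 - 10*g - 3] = -20*g^3 - 8*g - 10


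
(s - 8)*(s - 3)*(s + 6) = s^3 - 5*s^2 - 42*s + 144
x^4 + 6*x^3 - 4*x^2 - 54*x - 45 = (x - 3)*(x + 1)*(x + 3)*(x + 5)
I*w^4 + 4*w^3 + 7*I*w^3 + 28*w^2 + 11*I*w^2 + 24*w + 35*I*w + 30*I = (w + 6)*(w - 5*I)*(w + I)*(I*w + I)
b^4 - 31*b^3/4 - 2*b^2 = b^2*(b - 8)*(b + 1/4)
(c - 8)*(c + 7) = c^2 - c - 56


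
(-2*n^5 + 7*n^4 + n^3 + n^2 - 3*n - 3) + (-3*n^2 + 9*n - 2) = -2*n^5 + 7*n^4 + n^3 - 2*n^2 + 6*n - 5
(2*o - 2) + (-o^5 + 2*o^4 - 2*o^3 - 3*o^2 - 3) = -o^5 + 2*o^4 - 2*o^3 - 3*o^2 + 2*o - 5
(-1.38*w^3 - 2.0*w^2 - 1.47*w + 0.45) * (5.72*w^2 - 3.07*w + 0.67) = -7.8936*w^5 - 7.2034*w^4 - 3.193*w^3 + 5.7469*w^2 - 2.3664*w + 0.3015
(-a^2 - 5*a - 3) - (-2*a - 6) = -a^2 - 3*a + 3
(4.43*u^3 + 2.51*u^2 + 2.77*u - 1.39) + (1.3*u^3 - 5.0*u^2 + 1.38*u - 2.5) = 5.73*u^3 - 2.49*u^2 + 4.15*u - 3.89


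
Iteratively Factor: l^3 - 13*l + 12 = (l - 1)*(l^2 + l - 12) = (l - 3)*(l - 1)*(l + 4)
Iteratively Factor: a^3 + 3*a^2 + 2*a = (a + 1)*(a^2 + 2*a) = a*(a + 1)*(a + 2)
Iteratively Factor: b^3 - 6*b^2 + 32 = (b - 4)*(b^2 - 2*b - 8) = (b - 4)*(b + 2)*(b - 4)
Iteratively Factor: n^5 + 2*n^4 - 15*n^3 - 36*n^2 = (n)*(n^4 + 2*n^3 - 15*n^2 - 36*n) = n*(n + 3)*(n^3 - n^2 - 12*n) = n^2*(n + 3)*(n^2 - n - 12) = n^2*(n - 4)*(n + 3)*(n + 3)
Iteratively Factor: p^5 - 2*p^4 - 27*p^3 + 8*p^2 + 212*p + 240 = (p - 5)*(p^4 + 3*p^3 - 12*p^2 - 52*p - 48) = (p - 5)*(p - 4)*(p^3 + 7*p^2 + 16*p + 12) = (p - 5)*(p - 4)*(p + 2)*(p^2 + 5*p + 6) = (p - 5)*(p - 4)*(p + 2)^2*(p + 3)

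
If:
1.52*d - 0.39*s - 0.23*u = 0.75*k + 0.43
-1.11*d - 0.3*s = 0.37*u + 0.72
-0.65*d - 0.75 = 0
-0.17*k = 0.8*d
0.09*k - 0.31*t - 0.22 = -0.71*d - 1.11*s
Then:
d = -1.15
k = 5.43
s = -32.45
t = -117.98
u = 27.83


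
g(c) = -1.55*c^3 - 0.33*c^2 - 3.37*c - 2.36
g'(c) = -4.65*c^2 - 0.66*c - 3.37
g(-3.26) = 58.82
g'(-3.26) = -50.64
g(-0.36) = -1.12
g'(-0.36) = -3.74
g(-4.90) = 188.59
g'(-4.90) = -111.78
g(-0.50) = -0.56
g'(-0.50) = -4.20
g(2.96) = -55.42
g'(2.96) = -46.07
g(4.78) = -195.29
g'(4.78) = -112.77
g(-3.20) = 55.84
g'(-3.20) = -48.87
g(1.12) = -8.73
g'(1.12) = -9.94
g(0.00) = -2.36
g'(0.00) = -3.37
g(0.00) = -2.36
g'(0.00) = -3.37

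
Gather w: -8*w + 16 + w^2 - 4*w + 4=w^2 - 12*w + 20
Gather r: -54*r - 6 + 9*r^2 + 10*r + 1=9*r^2 - 44*r - 5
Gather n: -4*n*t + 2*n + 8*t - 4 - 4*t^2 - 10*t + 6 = n*(2 - 4*t) - 4*t^2 - 2*t + 2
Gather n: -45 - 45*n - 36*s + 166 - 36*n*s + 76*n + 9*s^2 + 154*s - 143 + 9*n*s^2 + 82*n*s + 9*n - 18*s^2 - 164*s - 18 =n*(9*s^2 + 46*s + 40) - 9*s^2 - 46*s - 40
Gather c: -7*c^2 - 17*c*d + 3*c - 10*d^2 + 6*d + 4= -7*c^2 + c*(3 - 17*d) - 10*d^2 + 6*d + 4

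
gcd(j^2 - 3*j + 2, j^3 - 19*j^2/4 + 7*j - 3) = j - 2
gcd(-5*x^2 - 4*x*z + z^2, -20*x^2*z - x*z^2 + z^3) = 5*x - z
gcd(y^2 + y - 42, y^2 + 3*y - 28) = y + 7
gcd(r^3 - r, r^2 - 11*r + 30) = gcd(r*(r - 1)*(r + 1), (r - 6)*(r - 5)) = 1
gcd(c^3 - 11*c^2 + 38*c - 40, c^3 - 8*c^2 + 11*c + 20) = c^2 - 9*c + 20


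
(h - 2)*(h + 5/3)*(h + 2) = h^3 + 5*h^2/3 - 4*h - 20/3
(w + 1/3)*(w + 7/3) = w^2 + 8*w/3 + 7/9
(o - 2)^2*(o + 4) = o^3 - 12*o + 16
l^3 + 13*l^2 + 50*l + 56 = (l + 2)*(l + 4)*(l + 7)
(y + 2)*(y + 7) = y^2 + 9*y + 14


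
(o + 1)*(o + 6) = o^2 + 7*o + 6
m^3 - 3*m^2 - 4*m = m*(m - 4)*(m + 1)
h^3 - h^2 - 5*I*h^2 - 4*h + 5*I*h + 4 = (h - 1)*(h - 4*I)*(h - I)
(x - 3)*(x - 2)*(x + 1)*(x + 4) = x^4 - 15*x^2 + 10*x + 24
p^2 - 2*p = p*(p - 2)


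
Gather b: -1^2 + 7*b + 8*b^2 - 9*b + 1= 8*b^2 - 2*b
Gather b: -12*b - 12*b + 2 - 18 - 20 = -24*b - 36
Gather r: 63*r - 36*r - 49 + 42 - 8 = 27*r - 15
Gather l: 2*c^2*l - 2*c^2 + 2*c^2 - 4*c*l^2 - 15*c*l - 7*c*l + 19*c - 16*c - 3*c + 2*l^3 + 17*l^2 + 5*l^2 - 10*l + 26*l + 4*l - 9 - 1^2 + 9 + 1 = 2*l^3 + l^2*(22 - 4*c) + l*(2*c^2 - 22*c + 20)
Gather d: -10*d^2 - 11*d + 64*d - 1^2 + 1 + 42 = -10*d^2 + 53*d + 42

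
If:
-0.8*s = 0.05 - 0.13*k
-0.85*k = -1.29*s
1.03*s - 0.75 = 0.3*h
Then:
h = -2.78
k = -0.13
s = -0.08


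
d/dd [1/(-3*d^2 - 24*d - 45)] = 2*(d + 4)/(3*(d^2 + 8*d + 15)^2)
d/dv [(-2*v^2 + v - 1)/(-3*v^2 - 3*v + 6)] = (3*v^2 - 10*v + 1)/(3*(v^4 + 2*v^3 - 3*v^2 - 4*v + 4))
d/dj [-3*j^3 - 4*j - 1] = -9*j^2 - 4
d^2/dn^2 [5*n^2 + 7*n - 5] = 10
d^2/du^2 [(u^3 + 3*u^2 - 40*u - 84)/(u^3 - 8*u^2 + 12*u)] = 2*(11*u^3 + 42*u^2 - 84*u + 56)/(u^3*(u^3 - 6*u^2 + 12*u - 8))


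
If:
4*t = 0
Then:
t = 0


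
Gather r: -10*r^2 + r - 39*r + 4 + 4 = -10*r^2 - 38*r + 8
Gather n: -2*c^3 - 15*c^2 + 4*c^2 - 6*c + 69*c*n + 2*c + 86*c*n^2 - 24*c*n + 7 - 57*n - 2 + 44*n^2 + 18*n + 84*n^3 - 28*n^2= -2*c^3 - 11*c^2 - 4*c + 84*n^3 + n^2*(86*c + 16) + n*(45*c - 39) + 5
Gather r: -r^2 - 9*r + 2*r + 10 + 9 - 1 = -r^2 - 7*r + 18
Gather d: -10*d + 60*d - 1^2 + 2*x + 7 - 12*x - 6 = 50*d - 10*x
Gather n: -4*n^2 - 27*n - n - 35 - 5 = -4*n^2 - 28*n - 40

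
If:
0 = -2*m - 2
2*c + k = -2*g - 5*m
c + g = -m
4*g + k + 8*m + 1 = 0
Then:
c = 0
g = 1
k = 3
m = -1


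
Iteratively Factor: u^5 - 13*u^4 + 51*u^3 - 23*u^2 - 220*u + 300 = (u - 5)*(u^4 - 8*u^3 + 11*u^2 + 32*u - 60) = (u - 5)*(u + 2)*(u^3 - 10*u^2 + 31*u - 30) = (u - 5)^2*(u + 2)*(u^2 - 5*u + 6) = (u - 5)^2*(u - 2)*(u + 2)*(u - 3)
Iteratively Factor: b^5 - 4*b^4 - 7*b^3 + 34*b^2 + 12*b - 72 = (b - 3)*(b^4 - b^3 - 10*b^2 + 4*b + 24) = (b - 3)*(b + 2)*(b^3 - 3*b^2 - 4*b + 12) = (b - 3)*(b - 2)*(b + 2)*(b^2 - b - 6) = (b - 3)^2*(b - 2)*(b + 2)*(b + 2)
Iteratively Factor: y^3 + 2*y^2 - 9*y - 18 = (y + 3)*(y^2 - y - 6) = (y - 3)*(y + 3)*(y + 2)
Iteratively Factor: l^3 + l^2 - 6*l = (l)*(l^2 + l - 6) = l*(l + 3)*(l - 2)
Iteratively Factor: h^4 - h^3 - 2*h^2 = (h + 1)*(h^3 - 2*h^2) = h*(h + 1)*(h^2 - 2*h) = h*(h - 2)*(h + 1)*(h)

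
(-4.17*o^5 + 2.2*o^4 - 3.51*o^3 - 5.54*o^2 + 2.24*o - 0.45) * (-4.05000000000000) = 16.8885*o^5 - 8.91*o^4 + 14.2155*o^3 + 22.437*o^2 - 9.072*o + 1.8225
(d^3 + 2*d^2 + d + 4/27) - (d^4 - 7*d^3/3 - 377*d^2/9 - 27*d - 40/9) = -d^4 + 10*d^3/3 + 395*d^2/9 + 28*d + 124/27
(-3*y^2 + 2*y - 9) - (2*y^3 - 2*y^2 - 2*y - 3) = -2*y^3 - y^2 + 4*y - 6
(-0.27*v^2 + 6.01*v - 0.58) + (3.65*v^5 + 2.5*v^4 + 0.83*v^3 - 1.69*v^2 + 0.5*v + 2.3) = 3.65*v^5 + 2.5*v^4 + 0.83*v^3 - 1.96*v^2 + 6.51*v + 1.72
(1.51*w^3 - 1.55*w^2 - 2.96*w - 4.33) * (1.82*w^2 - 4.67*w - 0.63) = 2.7482*w^5 - 9.8727*w^4 + 0.9*w^3 + 6.9191*w^2 + 22.0859*w + 2.7279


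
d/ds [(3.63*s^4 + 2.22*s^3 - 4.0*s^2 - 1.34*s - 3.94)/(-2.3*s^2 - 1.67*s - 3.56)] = (-16.698*s^5 - 23.2923*s^4 - 59.106*s^3 - 20.1116*s^2 + 10.356*s - 1.8094)/(5.29*s^4 + 7.682*s^3 + 19.1649*s^2 + 11.8904*s + 12.6736)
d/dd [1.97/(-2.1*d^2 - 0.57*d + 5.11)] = (8.274*d + 1.1229)/(2.1*d^2 + 0.57*d - 5.11)^2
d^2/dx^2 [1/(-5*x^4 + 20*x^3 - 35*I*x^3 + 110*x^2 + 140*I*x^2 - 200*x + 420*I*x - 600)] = 2*((6*x^2 - 12*x + 21*I*x - 22 - 28*I)*(x^4 - 4*x^3 + 7*I*x^3 - 22*x^2 - 28*I*x^2 + 40*x - 84*I*x + 120) - (-4*x^3 + 12*x^2 - 21*I*x^2 + 44*x + 56*I*x - 40 + 84*I)^2)/(5*(x^4 - 4*x^3 + 7*I*x^3 - 22*x^2 - 28*I*x^2 + 40*x - 84*I*x + 120)^3)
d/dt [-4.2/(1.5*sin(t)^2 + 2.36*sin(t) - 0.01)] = (12.6*sin(t) + 9.912)*cos(t)/(1.5*sin(t)^2 + 2.36*sin(t) - 0.01)^2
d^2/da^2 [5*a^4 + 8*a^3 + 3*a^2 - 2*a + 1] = 60*a^2 + 48*a + 6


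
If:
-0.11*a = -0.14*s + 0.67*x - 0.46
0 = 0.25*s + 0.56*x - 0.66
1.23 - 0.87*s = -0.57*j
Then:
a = 7.54181818181818 - 8.94181818181818*x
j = 1.87157894736842 - 3.41894736842105*x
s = 2.64 - 2.24*x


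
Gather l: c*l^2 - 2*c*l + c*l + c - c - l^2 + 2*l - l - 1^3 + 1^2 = l^2*(c - 1) + l*(1 - c)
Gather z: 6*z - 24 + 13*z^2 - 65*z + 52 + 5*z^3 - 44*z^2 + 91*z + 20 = 5*z^3 - 31*z^2 + 32*z + 48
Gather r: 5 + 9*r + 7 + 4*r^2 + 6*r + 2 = 4*r^2 + 15*r + 14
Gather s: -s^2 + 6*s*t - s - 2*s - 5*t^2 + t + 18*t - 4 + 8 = -s^2 + s*(6*t - 3) - 5*t^2 + 19*t + 4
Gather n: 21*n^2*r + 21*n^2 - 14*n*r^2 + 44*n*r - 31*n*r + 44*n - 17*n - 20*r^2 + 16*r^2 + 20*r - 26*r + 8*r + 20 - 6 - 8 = n^2*(21*r + 21) + n*(-14*r^2 + 13*r + 27) - 4*r^2 + 2*r + 6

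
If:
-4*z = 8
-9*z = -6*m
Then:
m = -3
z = -2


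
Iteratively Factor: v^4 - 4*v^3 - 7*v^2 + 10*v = (v - 1)*(v^3 - 3*v^2 - 10*v) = v*(v - 1)*(v^2 - 3*v - 10) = v*(v - 1)*(v + 2)*(v - 5)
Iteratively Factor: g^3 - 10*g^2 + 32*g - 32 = (g - 4)*(g^2 - 6*g + 8) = (g - 4)*(g - 2)*(g - 4)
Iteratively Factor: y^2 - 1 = (y - 1)*(y + 1)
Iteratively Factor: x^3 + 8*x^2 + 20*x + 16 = (x + 2)*(x^2 + 6*x + 8) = (x + 2)^2*(x + 4)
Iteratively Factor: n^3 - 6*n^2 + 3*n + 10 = (n - 5)*(n^2 - n - 2) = (n - 5)*(n + 1)*(n - 2)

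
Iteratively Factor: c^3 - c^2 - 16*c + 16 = (c - 1)*(c^2 - 16) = (c - 4)*(c - 1)*(c + 4)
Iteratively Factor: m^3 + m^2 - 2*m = (m + 2)*(m^2 - m) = (m - 1)*(m + 2)*(m)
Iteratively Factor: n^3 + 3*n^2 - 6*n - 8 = (n + 4)*(n^2 - n - 2) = (n - 2)*(n + 4)*(n + 1)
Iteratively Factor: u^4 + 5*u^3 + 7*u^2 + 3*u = (u)*(u^3 + 5*u^2 + 7*u + 3) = u*(u + 1)*(u^2 + 4*u + 3) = u*(u + 1)*(u + 3)*(u + 1)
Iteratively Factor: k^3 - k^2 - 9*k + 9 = (k + 3)*(k^2 - 4*k + 3) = (k - 3)*(k + 3)*(k - 1)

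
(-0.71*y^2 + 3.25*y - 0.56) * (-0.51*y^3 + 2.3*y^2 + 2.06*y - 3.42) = 0.3621*y^5 - 3.2905*y^4 + 6.298*y^3 + 7.8352*y^2 - 12.2686*y + 1.9152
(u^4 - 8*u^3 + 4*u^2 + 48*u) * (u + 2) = u^5 - 6*u^4 - 12*u^3 + 56*u^2 + 96*u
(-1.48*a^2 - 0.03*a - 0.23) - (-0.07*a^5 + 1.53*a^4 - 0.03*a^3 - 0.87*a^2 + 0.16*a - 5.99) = 0.07*a^5 - 1.53*a^4 + 0.03*a^3 - 0.61*a^2 - 0.19*a + 5.76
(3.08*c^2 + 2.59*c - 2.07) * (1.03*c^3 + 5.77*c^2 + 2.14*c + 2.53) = 3.1724*c^5 + 20.4393*c^4 + 19.4034*c^3 + 1.3911*c^2 + 2.1229*c - 5.2371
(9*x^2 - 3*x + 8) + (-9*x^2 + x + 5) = 13 - 2*x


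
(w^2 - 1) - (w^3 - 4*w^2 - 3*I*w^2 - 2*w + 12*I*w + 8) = -w^3 + 5*w^2 + 3*I*w^2 + 2*w - 12*I*w - 9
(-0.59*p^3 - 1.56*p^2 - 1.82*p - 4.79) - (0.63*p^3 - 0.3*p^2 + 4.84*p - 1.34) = -1.22*p^3 - 1.26*p^2 - 6.66*p - 3.45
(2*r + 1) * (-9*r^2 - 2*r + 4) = -18*r^3 - 13*r^2 + 6*r + 4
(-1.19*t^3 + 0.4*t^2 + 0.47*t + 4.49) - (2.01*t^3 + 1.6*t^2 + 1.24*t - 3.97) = -3.2*t^3 - 1.2*t^2 - 0.77*t + 8.46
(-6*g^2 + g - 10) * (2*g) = -12*g^3 + 2*g^2 - 20*g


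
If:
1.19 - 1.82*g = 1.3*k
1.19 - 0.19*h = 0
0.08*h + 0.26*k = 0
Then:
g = 2.03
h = 6.26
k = -1.93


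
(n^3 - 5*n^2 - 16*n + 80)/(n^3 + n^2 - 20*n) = (n^2 - n - 20)/(n*(n + 5))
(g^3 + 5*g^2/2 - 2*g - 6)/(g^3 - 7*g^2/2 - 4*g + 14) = (2*g^2 + g - 6)/(2*g^2 - 11*g + 14)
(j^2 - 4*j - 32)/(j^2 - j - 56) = (j + 4)/(j + 7)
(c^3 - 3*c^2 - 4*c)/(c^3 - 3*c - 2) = c*(c - 4)/(c^2 - c - 2)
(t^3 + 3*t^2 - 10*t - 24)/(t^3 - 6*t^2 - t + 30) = (t + 4)/(t - 5)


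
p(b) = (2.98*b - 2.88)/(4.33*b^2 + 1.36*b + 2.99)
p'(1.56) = 0.08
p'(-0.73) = -0.66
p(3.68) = 0.12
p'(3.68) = -0.02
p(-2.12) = -0.47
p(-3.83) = -0.23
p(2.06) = 0.13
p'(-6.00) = -0.03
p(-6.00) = -0.14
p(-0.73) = -1.17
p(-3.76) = -0.24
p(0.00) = -0.96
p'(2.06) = 0.02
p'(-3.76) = -0.08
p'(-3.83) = -0.07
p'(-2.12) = -0.26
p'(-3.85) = -0.07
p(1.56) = 0.11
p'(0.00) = 1.43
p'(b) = (-8.66*b - 1.36)*(2.98*b - 2.88)/(4.33*b^2 + 1.36*b + 2.99)^2 + 2.98/(4.33*b^2 + 1.36*b + 2.99)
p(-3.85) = -0.23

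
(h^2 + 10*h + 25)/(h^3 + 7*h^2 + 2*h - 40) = (h + 5)/(h^2 + 2*h - 8)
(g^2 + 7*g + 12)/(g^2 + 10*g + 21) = (g + 4)/(g + 7)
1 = 1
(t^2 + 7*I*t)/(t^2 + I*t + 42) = t/(t - 6*I)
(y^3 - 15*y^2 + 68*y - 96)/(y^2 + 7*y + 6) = (y^3 - 15*y^2 + 68*y - 96)/(y^2 + 7*y + 6)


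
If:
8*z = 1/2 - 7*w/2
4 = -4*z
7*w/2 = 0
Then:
No Solution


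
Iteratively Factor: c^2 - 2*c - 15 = (c - 5)*(c + 3)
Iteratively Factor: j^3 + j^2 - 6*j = (j)*(j^2 + j - 6) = j*(j - 2)*(j + 3)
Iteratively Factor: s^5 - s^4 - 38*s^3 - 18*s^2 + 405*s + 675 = (s - 5)*(s^4 + 4*s^3 - 18*s^2 - 108*s - 135) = (s - 5)*(s + 3)*(s^3 + s^2 - 21*s - 45) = (s - 5)*(s + 3)^2*(s^2 - 2*s - 15) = (s - 5)*(s + 3)^3*(s - 5)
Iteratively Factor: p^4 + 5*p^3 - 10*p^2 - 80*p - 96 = (p + 3)*(p^3 + 2*p^2 - 16*p - 32) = (p + 3)*(p + 4)*(p^2 - 2*p - 8) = (p + 2)*(p + 3)*(p + 4)*(p - 4)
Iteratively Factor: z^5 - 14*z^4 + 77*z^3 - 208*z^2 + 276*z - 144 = (z - 3)*(z^4 - 11*z^3 + 44*z^2 - 76*z + 48) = (z - 4)*(z - 3)*(z^3 - 7*z^2 + 16*z - 12) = (z - 4)*(z - 3)*(z - 2)*(z^2 - 5*z + 6) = (z - 4)*(z - 3)^2*(z - 2)*(z - 2)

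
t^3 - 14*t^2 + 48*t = t*(t - 8)*(t - 6)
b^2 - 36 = (b - 6)*(b + 6)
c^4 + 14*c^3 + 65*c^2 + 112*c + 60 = (c + 1)*(c + 2)*(c + 5)*(c + 6)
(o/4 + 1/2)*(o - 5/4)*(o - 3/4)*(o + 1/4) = o^4/4 + o^3/16 - 49*o^2/64 + 71*o/256 + 15/128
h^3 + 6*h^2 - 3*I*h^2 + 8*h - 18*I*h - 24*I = (h + 2)*(h + 4)*(h - 3*I)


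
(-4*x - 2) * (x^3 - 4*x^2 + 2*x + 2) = -4*x^4 + 14*x^3 - 12*x - 4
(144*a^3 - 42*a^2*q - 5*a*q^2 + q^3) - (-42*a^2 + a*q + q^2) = 144*a^3 - 42*a^2*q + 42*a^2 - 5*a*q^2 - a*q + q^3 - q^2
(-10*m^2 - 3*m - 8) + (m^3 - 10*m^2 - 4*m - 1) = m^3 - 20*m^2 - 7*m - 9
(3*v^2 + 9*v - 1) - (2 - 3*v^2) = 6*v^2 + 9*v - 3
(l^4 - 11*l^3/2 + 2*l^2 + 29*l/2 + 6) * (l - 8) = l^5 - 27*l^4/2 + 46*l^3 - 3*l^2/2 - 110*l - 48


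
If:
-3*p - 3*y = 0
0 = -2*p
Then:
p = 0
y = 0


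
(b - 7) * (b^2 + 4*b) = b^3 - 3*b^2 - 28*b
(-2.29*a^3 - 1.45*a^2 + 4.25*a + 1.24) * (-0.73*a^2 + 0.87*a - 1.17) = 1.6717*a^5 - 0.9338*a^4 - 1.6847*a^3 + 4.4888*a^2 - 3.8937*a - 1.4508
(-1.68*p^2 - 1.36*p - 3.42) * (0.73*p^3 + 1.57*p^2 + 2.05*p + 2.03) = -1.2264*p^5 - 3.6304*p^4 - 8.0758*p^3 - 11.5678*p^2 - 9.7718*p - 6.9426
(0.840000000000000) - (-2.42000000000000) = 3.26000000000000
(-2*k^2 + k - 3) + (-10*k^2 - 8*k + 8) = -12*k^2 - 7*k + 5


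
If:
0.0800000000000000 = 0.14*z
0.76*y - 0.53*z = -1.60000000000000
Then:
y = -1.71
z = 0.57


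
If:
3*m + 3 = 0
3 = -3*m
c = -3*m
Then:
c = 3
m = -1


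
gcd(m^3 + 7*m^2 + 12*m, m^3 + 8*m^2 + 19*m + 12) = m^2 + 7*m + 12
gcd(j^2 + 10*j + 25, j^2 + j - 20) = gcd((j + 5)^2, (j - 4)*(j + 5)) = j + 5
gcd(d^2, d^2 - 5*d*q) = d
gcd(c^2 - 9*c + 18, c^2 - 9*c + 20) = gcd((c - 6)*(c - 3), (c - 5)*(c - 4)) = 1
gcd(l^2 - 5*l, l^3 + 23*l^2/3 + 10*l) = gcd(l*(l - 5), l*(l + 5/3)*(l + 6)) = l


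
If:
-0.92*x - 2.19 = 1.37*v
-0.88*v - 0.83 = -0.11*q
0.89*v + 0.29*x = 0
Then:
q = 19.60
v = 1.51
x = -4.62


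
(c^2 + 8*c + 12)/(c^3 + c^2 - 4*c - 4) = (c + 6)/(c^2 - c - 2)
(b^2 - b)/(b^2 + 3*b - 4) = b/(b + 4)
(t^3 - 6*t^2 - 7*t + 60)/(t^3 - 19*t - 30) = (t - 4)/(t + 2)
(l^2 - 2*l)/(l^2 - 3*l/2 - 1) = 2*l/(2*l + 1)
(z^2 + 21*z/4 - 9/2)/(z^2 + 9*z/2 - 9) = (4*z - 3)/(2*(2*z - 3))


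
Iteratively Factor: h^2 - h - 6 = (h + 2)*(h - 3)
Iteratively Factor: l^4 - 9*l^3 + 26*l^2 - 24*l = (l - 3)*(l^3 - 6*l^2 + 8*l) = (l - 4)*(l - 3)*(l^2 - 2*l) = (l - 4)*(l - 3)*(l - 2)*(l)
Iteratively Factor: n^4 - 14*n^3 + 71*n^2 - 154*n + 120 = (n - 4)*(n^3 - 10*n^2 + 31*n - 30) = (n - 4)*(n - 2)*(n^2 - 8*n + 15) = (n - 5)*(n - 4)*(n - 2)*(n - 3)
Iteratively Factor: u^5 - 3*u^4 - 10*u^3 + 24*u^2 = (u - 2)*(u^4 - u^3 - 12*u^2) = (u - 4)*(u - 2)*(u^3 + 3*u^2) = u*(u - 4)*(u - 2)*(u^2 + 3*u) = u^2*(u - 4)*(u - 2)*(u + 3)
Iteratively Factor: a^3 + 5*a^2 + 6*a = (a)*(a^2 + 5*a + 6) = a*(a + 3)*(a + 2)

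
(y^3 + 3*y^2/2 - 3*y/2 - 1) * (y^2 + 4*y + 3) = y^5 + 11*y^4/2 + 15*y^3/2 - 5*y^2/2 - 17*y/2 - 3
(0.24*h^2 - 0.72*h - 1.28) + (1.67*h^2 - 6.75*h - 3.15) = 1.91*h^2 - 7.47*h - 4.43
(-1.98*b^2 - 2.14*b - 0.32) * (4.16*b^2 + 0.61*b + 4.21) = -8.2368*b^4 - 10.1102*b^3 - 10.9724*b^2 - 9.2046*b - 1.3472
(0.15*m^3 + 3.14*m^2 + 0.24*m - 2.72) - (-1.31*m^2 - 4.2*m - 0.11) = 0.15*m^3 + 4.45*m^2 + 4.44*m - 2.61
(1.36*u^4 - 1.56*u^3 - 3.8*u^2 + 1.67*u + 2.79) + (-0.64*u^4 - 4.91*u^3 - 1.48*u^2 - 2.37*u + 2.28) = 0.72*u^4 - 6.47*u^3 - 5.28*u^2 - 0.7*u + 5.07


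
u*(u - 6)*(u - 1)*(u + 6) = u^4 - u^3 - 36*u^2 + 36*u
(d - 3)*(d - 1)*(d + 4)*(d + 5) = d^4 + 5*d^3 - 13*d^2 - 53*d + 60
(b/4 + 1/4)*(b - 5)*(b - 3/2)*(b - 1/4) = b^4/4 - 23*b^3/16 + 19*b^2/32 + 29*b/16 - 15/32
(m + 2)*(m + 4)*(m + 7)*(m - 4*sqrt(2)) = m^4 - 4*sqrt(2)*m^3 + 13*m^3 - 52*sqrt(2)*m^2 + 50*m^2 - 200*sqrt(2)*m + 56*m - 224*sqrt(2)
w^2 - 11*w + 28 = (w - 7)*(w - 4)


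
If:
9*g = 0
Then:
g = 0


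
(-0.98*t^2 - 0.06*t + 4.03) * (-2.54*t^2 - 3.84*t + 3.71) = 2.4892*t^4 + 3.9156*t^3 - 13.6416*t^2 - 15.6978*t + 14.9513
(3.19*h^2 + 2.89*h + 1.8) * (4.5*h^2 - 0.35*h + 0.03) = 14.355*h^4 + 11.8885*h^3 + 7.1842*h^2 - 0.5433*h + 0.054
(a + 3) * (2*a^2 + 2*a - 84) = 2*a^3 + 8*a^2 - 78*a - 252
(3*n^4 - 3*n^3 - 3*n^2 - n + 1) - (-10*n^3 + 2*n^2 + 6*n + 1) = 3*n^4 + 7*n^3 - 5*n^2 - 7*n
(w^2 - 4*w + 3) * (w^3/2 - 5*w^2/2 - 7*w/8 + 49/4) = w^5/2 - 9*w^4/2 + 85*w^3/8 + 33*w^2/4 - 413*w/8 + 147/4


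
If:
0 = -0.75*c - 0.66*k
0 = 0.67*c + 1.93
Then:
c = -2.88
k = 3.27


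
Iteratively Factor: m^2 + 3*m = (m + 3)*(m)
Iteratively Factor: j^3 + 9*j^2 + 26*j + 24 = (j + 4)*(j^2 + 5*j + 6) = (j + 2)*(j + 4)*(j + 3)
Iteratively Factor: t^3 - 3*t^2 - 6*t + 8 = (t - 4)*(t^2 + t - 2) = (t - 4)*(t - 1)*(t + 2)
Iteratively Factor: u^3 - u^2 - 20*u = (u - 5)*(u^2 + 4*u) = u*(u - 5)*(u + 4)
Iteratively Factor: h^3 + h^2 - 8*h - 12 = (h + 2)*(h^2 - h - 6) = (h - 3)*(h + 2)*(h + 2)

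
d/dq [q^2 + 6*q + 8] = 2*q + 6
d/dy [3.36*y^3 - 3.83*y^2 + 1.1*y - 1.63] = 10.08*y^2 - 7.66*y + 1.1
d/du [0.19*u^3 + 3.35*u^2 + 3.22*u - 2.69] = 0.57*u^2 + 6.7*u + 3.22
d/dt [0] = 0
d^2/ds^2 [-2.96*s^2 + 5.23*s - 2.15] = -5.92000000000000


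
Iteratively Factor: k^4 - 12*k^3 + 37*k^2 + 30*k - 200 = (k - 5)*(k^3 - 7*k^2 + 2*k + 40) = (k - 5)*(k + 2)*(k^2 - 9*k + 20) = (k - 5)^2*(k + 2)*(k - 4)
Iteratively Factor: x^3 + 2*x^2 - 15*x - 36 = (x + 3)*(x^2 - x - 12) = (x - 4)*(x + 3)*(x + 3)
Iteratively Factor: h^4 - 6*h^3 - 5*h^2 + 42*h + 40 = (h + 1)*(h^3 - 7*h^2 + 2*h + 40) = (h + 1)*(h + 2)*(h^2 - 9*h + 20) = (h - 5)*(h + 1)*(h + 2)*(h - 4)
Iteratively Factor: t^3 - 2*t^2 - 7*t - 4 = (t - 4)*(t^2 + 2*t + 1) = (t - 4)*(t + 1)*(t + 1)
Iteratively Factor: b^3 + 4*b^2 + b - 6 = (b - 1)*(b^2 + 5*b + 6) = (b - 1)*(b + 3)*(b + 2)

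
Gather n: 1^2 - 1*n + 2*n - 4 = n - 3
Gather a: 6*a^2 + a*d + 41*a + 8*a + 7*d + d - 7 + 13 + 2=6*a^2 + a*(d + 49) + 8*d + 8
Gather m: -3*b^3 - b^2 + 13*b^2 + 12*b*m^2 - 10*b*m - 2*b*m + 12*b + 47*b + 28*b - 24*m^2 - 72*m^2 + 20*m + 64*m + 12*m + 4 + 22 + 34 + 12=-3*b^3 + 12*b^2 + 87*b + m^2*(12*b - 96) + m*(96 - 12*b) + 72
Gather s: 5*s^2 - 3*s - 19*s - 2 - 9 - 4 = 5*s^2 - 22*s - 15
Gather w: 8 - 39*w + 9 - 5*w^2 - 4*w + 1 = -5*w^2 - 43*w + 18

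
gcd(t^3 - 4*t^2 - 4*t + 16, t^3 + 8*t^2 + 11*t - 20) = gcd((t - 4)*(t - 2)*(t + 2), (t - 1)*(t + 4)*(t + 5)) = 1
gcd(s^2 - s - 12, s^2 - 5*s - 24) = s + 3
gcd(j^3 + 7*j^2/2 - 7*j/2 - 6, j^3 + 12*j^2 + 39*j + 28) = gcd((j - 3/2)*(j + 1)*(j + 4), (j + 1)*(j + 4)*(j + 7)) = j^2 + 5*j + 4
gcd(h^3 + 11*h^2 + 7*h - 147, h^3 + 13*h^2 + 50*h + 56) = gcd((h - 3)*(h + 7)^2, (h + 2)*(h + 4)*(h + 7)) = h + 7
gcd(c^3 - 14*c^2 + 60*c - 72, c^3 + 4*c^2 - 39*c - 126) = c - 6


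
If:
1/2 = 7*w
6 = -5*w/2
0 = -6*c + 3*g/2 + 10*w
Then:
No Solution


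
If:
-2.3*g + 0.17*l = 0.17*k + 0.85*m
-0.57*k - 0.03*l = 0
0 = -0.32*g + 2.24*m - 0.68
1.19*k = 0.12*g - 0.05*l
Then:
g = -0.06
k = -0.03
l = 0.59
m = 0.29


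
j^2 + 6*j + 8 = (j + 2)*(j + 4)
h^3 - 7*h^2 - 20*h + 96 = (h - 8)*(h - 3)*(h + 4)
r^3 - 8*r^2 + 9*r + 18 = (r - 6)*(r - 3)*(r + 1)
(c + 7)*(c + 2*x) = c^2 + 2*c*x + 7*c + 14*x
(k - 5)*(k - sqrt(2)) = k^2 - 5*k - sqrt(2)*k + 5*sqrt(2)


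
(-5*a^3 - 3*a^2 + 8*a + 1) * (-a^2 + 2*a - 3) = 5*a^5 - 7*a^4 + a^3 + 24*a^2 - 22*a - 3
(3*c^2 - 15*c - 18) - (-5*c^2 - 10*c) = 8*c^2 - 5*c - 18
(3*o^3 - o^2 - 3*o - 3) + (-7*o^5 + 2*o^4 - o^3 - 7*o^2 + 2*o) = -7*o^5 + 2*o^4 + 2*o^3 - 8*o^2 - o - 3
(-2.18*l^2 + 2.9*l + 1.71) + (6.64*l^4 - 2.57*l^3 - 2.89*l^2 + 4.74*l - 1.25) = 6.64*l^4 - 2.57*l^3 - 5.07*l^2 + 7.64*l + 0.46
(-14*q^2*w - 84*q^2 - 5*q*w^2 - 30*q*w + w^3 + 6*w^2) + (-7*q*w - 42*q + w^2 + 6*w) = -14*q^2*w - 84*q^2 - 5*q*w^2 - 37*q*w - 42*q + w^3 + 7*w^2 + 6*w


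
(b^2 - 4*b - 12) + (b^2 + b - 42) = 2*b^2 - 3*b - 54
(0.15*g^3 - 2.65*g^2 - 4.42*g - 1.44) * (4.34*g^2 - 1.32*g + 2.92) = 0.651*g^5 - 11.699*g^4 - 15.2468*g^3 - 8.1532*g^2 - 11.0056*g - 4.2048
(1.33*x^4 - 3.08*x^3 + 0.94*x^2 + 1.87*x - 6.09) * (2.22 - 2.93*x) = -3.8969*x^5 + 11.977*x^4 - 9.5918*x^3 - 3.3923*x^2 + 21.9951*x - 13.5198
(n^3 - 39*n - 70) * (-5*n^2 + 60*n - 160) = -5*n^5 + 60*n^4 + 35*n^3 - 1990*n^2 + 2040*n + 11200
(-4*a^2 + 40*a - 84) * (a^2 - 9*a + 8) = -4*a^4 + 76*a^3 - 476*a^2 + 1076*a - 672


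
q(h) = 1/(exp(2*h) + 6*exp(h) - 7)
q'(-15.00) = 0.00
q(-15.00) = -0.14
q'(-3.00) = -0.00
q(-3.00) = -0.15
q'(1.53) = -0.04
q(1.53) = 0.02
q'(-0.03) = -138.88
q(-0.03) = -4.25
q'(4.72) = -0.00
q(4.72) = 0.00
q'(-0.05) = -49.99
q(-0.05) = -2.58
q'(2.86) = -0.00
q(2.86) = 0.00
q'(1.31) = -0.06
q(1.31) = 0.03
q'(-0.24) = -2.16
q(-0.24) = -0.60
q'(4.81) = -0.00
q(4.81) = 0.00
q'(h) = (-2*exp(2*h) - 6*exp(h))/(exp(2*h) + 6*exp(h) - 7)^2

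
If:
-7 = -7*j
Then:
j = 1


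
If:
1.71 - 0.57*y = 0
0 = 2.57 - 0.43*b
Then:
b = 5.98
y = 3.00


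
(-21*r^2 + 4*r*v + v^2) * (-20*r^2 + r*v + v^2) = 420*r^4 - 101*r^3*v - 37*r^2*v^2 + 5*r*v^3 + v^4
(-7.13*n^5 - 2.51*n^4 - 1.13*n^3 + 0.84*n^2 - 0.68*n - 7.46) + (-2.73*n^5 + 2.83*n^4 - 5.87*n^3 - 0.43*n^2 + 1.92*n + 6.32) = -9.86*n^5 + 0.32*n^4 - 7.0*n^3 + 0.41*n^2 + 1.24*n - 1.14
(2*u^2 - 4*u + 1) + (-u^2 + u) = u^2 - 3*u + 1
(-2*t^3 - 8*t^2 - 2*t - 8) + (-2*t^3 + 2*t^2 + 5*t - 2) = -4*t^3 - 6*t^2 + 3*t - 10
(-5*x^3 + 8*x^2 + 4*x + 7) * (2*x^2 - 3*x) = -10*x^5 + 31*x^4 - 16*x^3 + 2*x^2 - 21*x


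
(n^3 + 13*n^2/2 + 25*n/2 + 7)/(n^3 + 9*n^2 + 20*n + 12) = (n + 7/2)/(n + 6)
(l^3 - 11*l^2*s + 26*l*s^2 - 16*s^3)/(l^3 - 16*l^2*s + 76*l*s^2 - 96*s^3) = (-l + s)/(-l + 6*s)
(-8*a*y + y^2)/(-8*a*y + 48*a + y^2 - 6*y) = y/(y - 6)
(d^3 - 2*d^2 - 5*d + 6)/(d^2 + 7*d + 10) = (d^2 - 4*d + 3)/(d + 5)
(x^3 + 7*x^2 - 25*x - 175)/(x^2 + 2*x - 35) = x + 5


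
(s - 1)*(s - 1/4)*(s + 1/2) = s^3 - 3*s^2/4 - 3*s/8 + 1/8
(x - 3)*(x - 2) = x^2 - 5*x + 6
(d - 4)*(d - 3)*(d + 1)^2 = d^4 - 5*d^3 - d^2 + 17*d + 12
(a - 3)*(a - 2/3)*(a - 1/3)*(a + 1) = a^4 - 3*a^3 - 7*a^2/9 + 23*a/9 - 2/3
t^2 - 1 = (t - 1)*(t + 1)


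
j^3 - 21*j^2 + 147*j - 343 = (j - 7)^3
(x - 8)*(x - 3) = x^2 - 11*x + 24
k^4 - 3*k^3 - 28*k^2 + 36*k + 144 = (k - 6)*(k - 3)*(k + 2)*(k + 4)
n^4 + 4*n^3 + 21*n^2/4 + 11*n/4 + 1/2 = (n + 1/2)^2*(n + 1)*(n + 2)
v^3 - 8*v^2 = v^2*(v - 8)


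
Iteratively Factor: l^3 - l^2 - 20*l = (l - 5)*(l^2 + 4*l) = (l - 5)*(l + 4)*(l)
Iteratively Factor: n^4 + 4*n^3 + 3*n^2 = (n + 1)*(n^3 + 3*n^2) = n*(n + 1)*(n^2 + 3*n) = n^2*(n + 1)*(n + 3)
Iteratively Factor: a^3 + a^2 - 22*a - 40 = (a - 5)*(a^2 + 6*a + 8) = (a - 5)*(a + 4)*(a + 2)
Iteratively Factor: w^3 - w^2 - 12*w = (w - 4)*(w^2 + 3*w) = w*(w - 4)*(w + 3)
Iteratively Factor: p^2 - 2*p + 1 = (p - 1)*(p - 1)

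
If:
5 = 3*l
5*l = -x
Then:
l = 5/3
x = -25/3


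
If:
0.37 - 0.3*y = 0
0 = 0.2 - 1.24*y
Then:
No Solution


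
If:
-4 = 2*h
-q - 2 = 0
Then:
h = -2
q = -2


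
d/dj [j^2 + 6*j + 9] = 2*j + 6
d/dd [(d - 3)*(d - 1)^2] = (d - 1)*(3*d - 7)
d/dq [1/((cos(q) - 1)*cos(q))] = (-sin(q)/cos(q)^2 + 2*tan(q))/(cos(q) - 1)^2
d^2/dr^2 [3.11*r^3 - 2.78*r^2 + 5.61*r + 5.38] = 18.66*r - 5.56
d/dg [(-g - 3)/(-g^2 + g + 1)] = (g^2 - g - (g + 3)*(2*g - 1) - 1)/(-g^2 + g + 1)^2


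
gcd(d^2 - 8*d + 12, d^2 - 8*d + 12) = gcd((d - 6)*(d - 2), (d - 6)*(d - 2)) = d^2 - 8*d + 12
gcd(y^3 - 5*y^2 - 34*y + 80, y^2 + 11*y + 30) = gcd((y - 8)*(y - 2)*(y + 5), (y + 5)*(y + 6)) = y + 5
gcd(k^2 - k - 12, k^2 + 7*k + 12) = k + 3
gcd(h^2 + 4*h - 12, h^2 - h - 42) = h + 6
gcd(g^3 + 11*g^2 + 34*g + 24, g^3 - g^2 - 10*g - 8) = g + 1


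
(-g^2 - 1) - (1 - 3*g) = -g^2 + 3*g - 2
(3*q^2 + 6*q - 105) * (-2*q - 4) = -6*q^3 - 24*q^2 + 186*q + 420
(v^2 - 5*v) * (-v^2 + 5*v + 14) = -v^4 + 10*v^3 - 11*v^2 - 70*v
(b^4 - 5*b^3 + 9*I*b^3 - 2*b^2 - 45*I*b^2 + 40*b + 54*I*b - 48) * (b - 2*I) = b^5 - 5*b^4 + 7*I*b^4 + 16*b^3 - 35*I*b^3 - 50*b^2 + 58*I*b^2 + 60*b - 80*I*b + 96*I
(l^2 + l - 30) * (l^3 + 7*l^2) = l^5 + 8*l^4 - 23*l^3 - 210*l^2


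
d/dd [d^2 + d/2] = 2*d + 1/2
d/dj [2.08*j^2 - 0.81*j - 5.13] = 4.16*j - 0.81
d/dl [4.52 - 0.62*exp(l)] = -0.62*exp(l)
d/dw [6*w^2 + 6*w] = 12*w + 6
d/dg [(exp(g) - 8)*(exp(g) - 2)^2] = 3*(exp(g) - 6)*(exp(g) - 2)*exp(g)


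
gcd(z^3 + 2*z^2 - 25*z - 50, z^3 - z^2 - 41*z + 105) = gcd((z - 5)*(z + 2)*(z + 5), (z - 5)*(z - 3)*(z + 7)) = z - 5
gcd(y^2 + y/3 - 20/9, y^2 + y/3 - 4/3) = 1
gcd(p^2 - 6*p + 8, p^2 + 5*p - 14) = p - 2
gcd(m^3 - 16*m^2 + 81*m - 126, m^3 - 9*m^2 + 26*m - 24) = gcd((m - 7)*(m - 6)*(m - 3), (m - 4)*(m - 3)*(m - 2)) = m - 3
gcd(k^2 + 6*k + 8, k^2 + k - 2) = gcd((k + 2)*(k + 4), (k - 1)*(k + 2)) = k + 2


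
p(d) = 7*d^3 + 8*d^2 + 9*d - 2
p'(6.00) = 861.00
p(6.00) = 1852.00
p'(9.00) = 1854.00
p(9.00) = 5830.00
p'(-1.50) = 32.25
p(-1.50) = -21.12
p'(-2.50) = 100.25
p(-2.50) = -83.88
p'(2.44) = 173.07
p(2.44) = 169.28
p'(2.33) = 160.29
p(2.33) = 150.95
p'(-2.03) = 63.06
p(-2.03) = -45.86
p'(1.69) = 96.02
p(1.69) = 69.85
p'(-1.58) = 36.14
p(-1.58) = -23.86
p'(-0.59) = 6.87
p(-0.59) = -5.96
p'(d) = 21*d^2 + 16*d + 9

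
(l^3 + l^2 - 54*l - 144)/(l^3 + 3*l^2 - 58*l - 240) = (l + 3)/(l + 5)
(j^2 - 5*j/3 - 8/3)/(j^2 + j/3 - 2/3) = (3*j - 8)/(3*j - 2)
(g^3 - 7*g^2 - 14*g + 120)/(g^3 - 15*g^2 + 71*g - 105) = (g^2 - 2*g - 24)/(g^2 - 10*g + 21)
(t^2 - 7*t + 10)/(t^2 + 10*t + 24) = (t^2 - 7*t + 10)/(t^2 + 10*t + 24)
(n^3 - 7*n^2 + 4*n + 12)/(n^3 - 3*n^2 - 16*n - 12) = (n - 2)/(n + 2)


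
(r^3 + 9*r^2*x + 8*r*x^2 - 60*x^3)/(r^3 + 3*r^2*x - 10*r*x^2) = (r + 6*x)/r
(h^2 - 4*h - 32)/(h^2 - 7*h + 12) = (h^2 - 4*h - 32)/(h^2 - 7*h + 12)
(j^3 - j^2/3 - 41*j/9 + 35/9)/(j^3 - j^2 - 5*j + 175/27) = 3*(j - 1)/(3*j - 5)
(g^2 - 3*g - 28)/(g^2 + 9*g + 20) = (g - 7)/(g + 5)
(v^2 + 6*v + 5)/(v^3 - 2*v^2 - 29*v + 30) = (v + 1)/(v^2 - 7*v + 6)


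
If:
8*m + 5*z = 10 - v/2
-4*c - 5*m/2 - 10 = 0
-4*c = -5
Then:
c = 5/4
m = -6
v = 116 - 10*z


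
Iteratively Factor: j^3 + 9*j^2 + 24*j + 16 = (j + 4)*(j^2 + 5*j + 4) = (j + 1)*(j + 4)*(j + 4)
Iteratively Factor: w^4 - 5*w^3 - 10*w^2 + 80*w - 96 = (w - 3)*(w^3 - 2*w^2 - 16*w + 32) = (w - 4)*(w - 3)*(w^2 + 2*w - 8) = (w - 4)*(w - 3)*(w + 4)*(w - 2)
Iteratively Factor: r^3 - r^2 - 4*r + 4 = (r - 2)*(r^2 + r - 2) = (r - 2)*(r - 1)*(r + 2)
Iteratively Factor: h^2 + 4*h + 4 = (h + 2)*(h + 2)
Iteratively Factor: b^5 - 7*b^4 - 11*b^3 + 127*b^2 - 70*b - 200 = (b - 2)*(b^4 - 5*b^3 - 21*b^2 + 85*b + 100) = (b - 5)*(b - 2)*(b^3 - 21*b - 20) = (b - 5)^2*(b - 2)*(b^2 + 5*b + 4) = (b - 5)^2*(b - 2)*(b + 1)*(b + 4)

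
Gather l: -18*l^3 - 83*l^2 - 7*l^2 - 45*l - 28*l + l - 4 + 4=-18*l^3 - 90*l^2 - 72*l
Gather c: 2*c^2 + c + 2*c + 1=2*c^2 + 3*c + 1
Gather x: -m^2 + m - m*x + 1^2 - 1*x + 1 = -m^2 + m + x*(-m - 1) + 2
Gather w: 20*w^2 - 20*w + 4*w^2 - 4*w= 24*w^2 - 24*w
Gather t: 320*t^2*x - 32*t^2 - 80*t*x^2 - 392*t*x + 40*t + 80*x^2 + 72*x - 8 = t^2*(320*x - 32) + t*(-80*x^2 - 392*x + 40) + 80*x^2 + 72*x - 8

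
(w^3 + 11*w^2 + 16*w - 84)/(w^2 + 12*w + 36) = (w^2 + 5*w - 14)/(w + 6)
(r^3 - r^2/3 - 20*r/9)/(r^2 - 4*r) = (r^2 - r/3 - 20/9)/(r - 4)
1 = 1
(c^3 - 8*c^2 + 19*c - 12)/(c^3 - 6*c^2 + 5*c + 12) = (c - 1)/(c + 1)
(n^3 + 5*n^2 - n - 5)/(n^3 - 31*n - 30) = (n - 1)/(n - 6)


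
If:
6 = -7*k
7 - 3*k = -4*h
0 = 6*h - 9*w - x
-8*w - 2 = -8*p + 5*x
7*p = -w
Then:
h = -67/28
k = -6/7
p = 977/3514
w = -977/502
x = 5550/1757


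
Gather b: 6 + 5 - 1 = 10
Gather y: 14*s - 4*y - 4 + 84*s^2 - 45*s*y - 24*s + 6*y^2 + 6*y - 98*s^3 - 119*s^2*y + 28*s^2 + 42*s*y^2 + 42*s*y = -98*s^3 + 112*s^2 - 10*s + y^2*(42*s + 6) + y*(-119*s^2 - 3*s + 2) - 4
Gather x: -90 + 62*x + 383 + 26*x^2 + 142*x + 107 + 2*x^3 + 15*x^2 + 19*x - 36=2*x^3 + 41*x^2 + 223*x + 364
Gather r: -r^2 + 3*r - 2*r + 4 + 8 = -r^2 + r + 12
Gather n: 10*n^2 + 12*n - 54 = 10*n^2 + 12*n - 54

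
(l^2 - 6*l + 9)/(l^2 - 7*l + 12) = (l - 3)/(l - 4)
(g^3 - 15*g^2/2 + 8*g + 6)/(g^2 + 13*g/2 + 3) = (g^2 - 8*g + 12)/(g + 6)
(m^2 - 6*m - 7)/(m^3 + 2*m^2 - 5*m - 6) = (m - 7)/(m^2 + m - 6)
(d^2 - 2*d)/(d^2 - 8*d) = (d - 2)/(d - 8)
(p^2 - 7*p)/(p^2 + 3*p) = (p - 7)/(p + 3)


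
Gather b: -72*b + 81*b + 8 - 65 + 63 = 9*b + 6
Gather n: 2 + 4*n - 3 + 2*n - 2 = 6*n - 3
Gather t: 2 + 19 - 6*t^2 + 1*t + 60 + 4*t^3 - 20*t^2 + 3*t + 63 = 4*t^3 - 26*t^2 + 4*t + 144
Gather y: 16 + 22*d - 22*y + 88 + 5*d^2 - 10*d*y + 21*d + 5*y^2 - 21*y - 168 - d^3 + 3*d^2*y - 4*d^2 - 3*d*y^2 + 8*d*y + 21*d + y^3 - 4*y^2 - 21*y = -d^3 + d^2 + 64*d + y^3 + y^2*(1 - 3*d) + y*(3*d^2 - 2*d - 64) - 64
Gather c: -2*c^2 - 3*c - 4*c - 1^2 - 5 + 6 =-2*c^2 - 7*c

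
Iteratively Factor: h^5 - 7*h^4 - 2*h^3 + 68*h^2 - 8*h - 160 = (h - 4)*(h^4 - 3*h^3 - 14*h^2 + 12*h + 40) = (h - 4)*(h - 2)*(h^3 - h^2 - 16*h - 20) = (h - 4)*(h - 2)*(h + 2)*(h^2 - 3*h - 10) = (h - 4)*(h - 2)*(h + 2)^2*(h - 5)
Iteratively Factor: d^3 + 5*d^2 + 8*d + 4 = (d + 1)*(d^2 + 4*d + 4) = (d + 1)*(d + 2)*(d + 2)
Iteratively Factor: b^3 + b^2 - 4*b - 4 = (b - 2)*(b^2 + 3*b + 2) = (b - 2)*(b + 2)*(b + 1)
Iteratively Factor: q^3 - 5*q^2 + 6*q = (q)*(q^2 - 5*q + 6) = q*(q - 3)*(q - 2)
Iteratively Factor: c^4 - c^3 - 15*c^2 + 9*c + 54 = (c + 2)*(c^3 - 3*c^2 - 9*c + 27) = (c - 3)*(c + 2)*(c^2 - 9) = (c - 3)*(c + 2)*(c + 3)*(c - 3)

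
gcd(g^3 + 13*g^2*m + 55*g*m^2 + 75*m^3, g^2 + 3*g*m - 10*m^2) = g + 5*m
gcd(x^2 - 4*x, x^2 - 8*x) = x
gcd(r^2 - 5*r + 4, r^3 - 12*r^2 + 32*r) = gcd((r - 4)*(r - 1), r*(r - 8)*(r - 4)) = r - 4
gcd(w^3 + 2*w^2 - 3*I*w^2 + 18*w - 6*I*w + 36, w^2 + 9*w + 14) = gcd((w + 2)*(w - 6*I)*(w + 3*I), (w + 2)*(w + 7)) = w + 2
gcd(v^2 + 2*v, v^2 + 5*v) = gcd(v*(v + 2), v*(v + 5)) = v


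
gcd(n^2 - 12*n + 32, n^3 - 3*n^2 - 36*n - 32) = n - 8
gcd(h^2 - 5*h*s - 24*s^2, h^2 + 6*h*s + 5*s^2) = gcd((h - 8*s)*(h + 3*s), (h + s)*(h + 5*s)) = 1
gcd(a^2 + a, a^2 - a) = a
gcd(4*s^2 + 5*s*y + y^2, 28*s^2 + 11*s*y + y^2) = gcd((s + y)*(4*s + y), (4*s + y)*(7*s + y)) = 4*s + y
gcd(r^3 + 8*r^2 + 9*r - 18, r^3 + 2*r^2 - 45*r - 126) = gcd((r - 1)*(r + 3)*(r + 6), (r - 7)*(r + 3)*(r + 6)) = r^2 + 9*r + 18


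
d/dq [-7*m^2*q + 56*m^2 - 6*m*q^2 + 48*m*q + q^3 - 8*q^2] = -7*m^2 - 12*m*q + 48*m + 3*q^2 - 16*q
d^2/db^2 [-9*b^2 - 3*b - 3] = -18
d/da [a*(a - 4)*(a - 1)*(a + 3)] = 4*a^3 - 6*a^2 - 22*a + 12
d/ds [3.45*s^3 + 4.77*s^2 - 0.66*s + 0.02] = 10.35*s^2 + 9.54*s - 0.66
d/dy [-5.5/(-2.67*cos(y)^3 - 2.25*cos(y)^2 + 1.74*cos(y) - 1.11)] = (44.055*cos(y)^2 + 24.75*cos(y) - 9.57)*sin(y)/(2.67*cos(y)^3 + 2.25*cos(y)^2 - 1.74*cos(y) + 1.11)^2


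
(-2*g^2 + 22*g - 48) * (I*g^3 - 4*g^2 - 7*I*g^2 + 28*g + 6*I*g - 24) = -2*I*g^5 + 8*g^4 + 36*I*g^4 - 144*g^3 - 214*I*g^3 + 856*g^2 + 468*I*g^2 - 1872*g - 288*I*g + 1152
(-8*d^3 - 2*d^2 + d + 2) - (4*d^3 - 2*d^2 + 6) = -12*d^3 + d - 4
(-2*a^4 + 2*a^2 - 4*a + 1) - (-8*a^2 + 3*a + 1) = -2*a^4 + 10*a^2 - 7*a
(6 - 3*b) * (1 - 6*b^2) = 18*b^3 - 36*b^2 - 3*b + 6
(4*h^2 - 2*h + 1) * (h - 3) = 4*h^3 - 14*h^2 + 7*h - 3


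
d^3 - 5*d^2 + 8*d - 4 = (d - 2)^2*(d - 1)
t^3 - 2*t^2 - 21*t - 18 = (t - 6)*(t + 1)*(t + 3)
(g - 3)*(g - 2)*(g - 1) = g^3 - 6*g^2 + 11*g - 6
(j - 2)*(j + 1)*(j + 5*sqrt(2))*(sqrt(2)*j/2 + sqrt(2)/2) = sqrt(2)*j^4/2 + 5*j^3 - 3*sqrt(2)*j^2/2 - 15*j - sqrt(2)*j - 10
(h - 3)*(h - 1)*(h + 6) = h^3 + 2*h^2 - 21*h + 18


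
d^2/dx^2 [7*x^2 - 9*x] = 14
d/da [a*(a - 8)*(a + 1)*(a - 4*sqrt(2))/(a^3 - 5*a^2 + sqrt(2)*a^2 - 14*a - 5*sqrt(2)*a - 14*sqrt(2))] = (a^6 - 10*a^5 + 2*sqrt(2)*a^5 - 30*sqrt(2)*a^4 - 7*a^4 + 62*sqrt(2)*a^3 + 276*a^3 + 104*a^2 + 102*sqrt(2)*a^2 - 1568*a + 224*sqrt(2)*a - 896)/(a^6 - 10*a^5 + 2*sqrt(2)*a^5 - 20*sqrt(2)*a^4 - a^4 - 6*sqrt(2)*a^3 + 120*a^3 + 190*a^2 + 280*sqrt(2)*a^2 + 280*a + 392*sqrt(2)*a + 392)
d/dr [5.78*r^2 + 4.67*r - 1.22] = 11.56*r + 4.67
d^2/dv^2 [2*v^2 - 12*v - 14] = 4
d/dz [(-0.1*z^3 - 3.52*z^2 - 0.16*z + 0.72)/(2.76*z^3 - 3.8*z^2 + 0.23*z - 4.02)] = (-1.11022302462516e-16*z^5 + 10.0952*z^4 + 0.837199999999999*z^3 - 6.1732*z^2 + 33.7728*z + 0.4776)/(7.6176*z^6 - 20.976*z^5 + 15.7096*z^4 - 23.9384*z^3 + 30.6049*z^2 - 1.8492*z + 16.1604)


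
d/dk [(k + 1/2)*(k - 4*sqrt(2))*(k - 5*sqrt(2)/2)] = 3*k^2 - 13*sqrt(2)*k + k - 13*sqrt(2)/4 + 20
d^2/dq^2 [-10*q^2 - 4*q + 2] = -20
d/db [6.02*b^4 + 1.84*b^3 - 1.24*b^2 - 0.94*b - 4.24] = 24.08*b^3 + 5.52*b^2 - 2.48*b - 0.94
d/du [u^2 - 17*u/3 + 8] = 2*u - 17/3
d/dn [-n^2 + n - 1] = 1 - 2*n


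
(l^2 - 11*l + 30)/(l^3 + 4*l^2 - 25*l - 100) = (l - 6)/(l^2 + 9*l + 20)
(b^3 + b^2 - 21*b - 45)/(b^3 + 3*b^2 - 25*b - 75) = (b + 3)/(b + 5)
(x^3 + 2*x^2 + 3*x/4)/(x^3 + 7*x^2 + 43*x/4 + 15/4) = x/(x + 5)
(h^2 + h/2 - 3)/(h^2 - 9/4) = 2*(h + 2)/(2*h + 3)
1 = 1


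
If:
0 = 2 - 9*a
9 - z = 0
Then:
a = 2/9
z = 9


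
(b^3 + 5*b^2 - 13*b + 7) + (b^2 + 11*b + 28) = b^3 + 6*b^2 - 2*b + 35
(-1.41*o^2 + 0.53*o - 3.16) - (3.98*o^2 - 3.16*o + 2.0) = -5.39*o^2 + 3.69*o - 5.16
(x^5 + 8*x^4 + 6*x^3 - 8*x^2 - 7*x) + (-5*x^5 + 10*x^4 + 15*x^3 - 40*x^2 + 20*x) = -4*x^5 + 18*x^4 + 21*x^3 - 48*x^2 + 13*x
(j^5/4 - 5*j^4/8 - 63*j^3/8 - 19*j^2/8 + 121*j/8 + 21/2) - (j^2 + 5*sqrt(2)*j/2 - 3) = j^5/4 - 5*j^4/8 - 63*j^3/8 - 27*j^2/8 - 5*sqrt(2)*j/2 + 121*j/8 + 27/2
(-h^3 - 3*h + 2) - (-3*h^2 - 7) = -h^3 + 3*h^2 - 3*h + 9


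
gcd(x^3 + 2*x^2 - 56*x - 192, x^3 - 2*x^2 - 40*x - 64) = x^2 - 4*x - 32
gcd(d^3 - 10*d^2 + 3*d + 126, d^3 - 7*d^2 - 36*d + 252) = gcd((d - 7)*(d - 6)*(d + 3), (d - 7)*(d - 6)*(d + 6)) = d^2 - 13*d + 42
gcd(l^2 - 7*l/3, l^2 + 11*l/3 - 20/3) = 1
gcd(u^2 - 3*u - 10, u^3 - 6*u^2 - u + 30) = u^2 - 3*u - 10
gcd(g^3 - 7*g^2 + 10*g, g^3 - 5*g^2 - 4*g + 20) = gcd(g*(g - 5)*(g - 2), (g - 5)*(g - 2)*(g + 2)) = g^2 - 7*g + 10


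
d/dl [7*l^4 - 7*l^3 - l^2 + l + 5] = 28*l^3 - 21*l^2 - 2*l + 1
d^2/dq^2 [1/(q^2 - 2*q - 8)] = 2*(q^2 - 2*q - 4*(q - 1)^2 - 8)/(-q^2 + 2*q + 8)^3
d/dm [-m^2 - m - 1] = -2*m - 1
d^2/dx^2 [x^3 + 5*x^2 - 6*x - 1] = 6*x + 10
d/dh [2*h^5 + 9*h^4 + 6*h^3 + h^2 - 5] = 2*h*(5*h^3 + 18*h^2 + 9*h + 1)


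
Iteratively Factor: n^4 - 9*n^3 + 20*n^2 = (n - 4)*(n^3 - 5*n^2) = n*(n - 4)*(n^2 - 5*n) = n*(n - 5)*(n - 4)*(n)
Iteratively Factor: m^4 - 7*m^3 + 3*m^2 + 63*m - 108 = (m - 4)*(m^3 - 3*m^2 - 9*m + 27) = (m - 4)*(m - 3)*(m^2 - 9) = (m - 4)*(m - 3)^2*(m + 3)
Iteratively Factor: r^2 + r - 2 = (r - 1)*(r + 2)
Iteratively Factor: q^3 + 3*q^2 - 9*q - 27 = (q + 3)*(q^2 - 9) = (q - 3)*(q + 3)*(q + 3)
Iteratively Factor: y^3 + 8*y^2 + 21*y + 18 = (y + 2)*(y^2 + 6*y + 9) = (y + 2)*(y + 3)*(y + 3)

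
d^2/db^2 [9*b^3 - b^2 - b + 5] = 54*b - 2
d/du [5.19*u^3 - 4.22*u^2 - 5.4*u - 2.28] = 15.57*u^2 - 8.44*u - 5.4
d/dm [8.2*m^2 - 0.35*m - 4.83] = 16.4*m - 0.35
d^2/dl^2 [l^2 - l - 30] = 2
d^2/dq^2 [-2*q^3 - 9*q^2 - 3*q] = -12*q - 18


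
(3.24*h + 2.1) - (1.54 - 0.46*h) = 3.7*h + 0.56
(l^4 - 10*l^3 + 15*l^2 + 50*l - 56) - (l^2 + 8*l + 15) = l^4 - 10*l^3 + 14*l^2 + 42*l - 71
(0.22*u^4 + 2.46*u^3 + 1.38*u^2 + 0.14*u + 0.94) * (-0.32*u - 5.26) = -0.0704*u^5 - 1.9444*u^4 - 13.3812*u^3 - 7.3036*u^2 - 1.0372*u - 4.9444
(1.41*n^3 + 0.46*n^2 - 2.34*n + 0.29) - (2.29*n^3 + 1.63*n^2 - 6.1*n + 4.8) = -0.88*n^3 - 1.17*n^2 + 3.76*n - 4.51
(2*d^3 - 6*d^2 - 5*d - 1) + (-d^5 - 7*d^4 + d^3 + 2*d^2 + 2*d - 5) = -d^5 - 7*d^4 + 3*d^3 - 4*d^2 - 3*d - 6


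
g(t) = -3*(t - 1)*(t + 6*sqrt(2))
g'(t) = -6*t - 18*sqrt(2) + 3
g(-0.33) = 32.54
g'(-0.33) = -20.48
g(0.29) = 18.69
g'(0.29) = -24.20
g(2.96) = -67.30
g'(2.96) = -40.22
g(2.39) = -45.35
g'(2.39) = -36.80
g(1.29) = -8.50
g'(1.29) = -30.20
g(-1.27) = 49.14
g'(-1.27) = -14.84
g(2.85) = -62.91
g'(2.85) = -39.56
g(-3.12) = 66.31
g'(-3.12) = -3.74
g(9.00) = -419.65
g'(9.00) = -76.46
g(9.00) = -419.65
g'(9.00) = -76.46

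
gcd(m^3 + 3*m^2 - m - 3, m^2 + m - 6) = m + 3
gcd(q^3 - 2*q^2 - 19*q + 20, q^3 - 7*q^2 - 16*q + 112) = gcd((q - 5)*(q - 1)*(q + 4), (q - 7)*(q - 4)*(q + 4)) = q + 4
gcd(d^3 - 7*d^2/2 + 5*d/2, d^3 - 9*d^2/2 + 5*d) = d^2 - 5*d/2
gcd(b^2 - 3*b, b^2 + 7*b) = b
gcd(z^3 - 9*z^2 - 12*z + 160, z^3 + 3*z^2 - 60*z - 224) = z^2 - 4*z - 32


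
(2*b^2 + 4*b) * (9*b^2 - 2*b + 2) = 18*b^4 + 32*b^3 - 4*b^2 + 8*b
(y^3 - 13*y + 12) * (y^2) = y^5 - 13*y^3 + 12*y^2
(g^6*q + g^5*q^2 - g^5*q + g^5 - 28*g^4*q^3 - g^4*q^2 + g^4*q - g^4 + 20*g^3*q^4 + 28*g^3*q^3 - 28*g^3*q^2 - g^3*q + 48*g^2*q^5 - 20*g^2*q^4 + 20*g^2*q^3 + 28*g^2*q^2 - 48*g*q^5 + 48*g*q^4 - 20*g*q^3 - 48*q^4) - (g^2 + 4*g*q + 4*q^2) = g^6*q + g^5*q^2 - g^5*q + g^5 - 28*g^4*q^3 - g^4*q^2 + g^4*q - g^4 + 20*g^3*q^4 + 28*g^3*q^3 - 28*g^3*q^2 - g^3*q + 48*g^2*q^5 - 20*g^2*q^4 + 20*g^2*q^3 + 28*g^2*q^2 - g^2 - 48*g*q^5 + 48*g*q^4 - 20*g*q^3 - 4*g*q - 48*q^4 - 4*q^2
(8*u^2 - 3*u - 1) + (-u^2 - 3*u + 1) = 7*u^2 - 6*u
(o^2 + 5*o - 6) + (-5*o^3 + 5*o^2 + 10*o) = -5*o^3 + 6*o^2 + 15*o - 6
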